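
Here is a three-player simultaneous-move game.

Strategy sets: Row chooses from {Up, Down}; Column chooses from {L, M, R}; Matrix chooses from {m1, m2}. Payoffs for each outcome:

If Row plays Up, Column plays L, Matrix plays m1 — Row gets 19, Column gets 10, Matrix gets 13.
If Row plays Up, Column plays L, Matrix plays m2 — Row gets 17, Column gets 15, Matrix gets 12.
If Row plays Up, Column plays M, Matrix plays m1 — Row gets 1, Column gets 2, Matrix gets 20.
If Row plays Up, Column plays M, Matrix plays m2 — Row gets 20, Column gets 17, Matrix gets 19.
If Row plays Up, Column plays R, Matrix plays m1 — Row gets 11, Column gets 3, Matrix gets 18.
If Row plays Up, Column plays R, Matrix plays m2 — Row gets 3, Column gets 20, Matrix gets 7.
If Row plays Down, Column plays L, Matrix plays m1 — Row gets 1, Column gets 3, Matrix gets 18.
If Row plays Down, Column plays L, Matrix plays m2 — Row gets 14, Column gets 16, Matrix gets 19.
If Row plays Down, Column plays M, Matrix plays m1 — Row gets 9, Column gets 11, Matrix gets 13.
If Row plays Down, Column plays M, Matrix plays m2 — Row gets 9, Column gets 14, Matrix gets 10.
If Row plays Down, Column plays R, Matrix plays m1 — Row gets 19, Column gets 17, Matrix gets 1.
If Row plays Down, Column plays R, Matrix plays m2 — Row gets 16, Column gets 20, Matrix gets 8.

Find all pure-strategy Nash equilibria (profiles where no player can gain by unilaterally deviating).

(Up, L, m1) and (Down, R, m2)

Row against (L, m1): payoffs 19, 1 → best response Up.
Row against (L, m2): payoffs 17, 14 → best response Up.
Row against (M, m1): payoffs 1, 9 → best response Down.
Row against (M, m2): payoffs 20, 9 → best response Up.
Row against (R, m1): payoffs 11, 19 → best response Down.
Row against (R, m2): payoffs 3, 16 → best response Down.
Column against (Up, m1): payoffs 10, 2, 3 → best response L.
Column against (Up, m2): payoffs 15, 17, 20 → best response R.
Column against (Down, m1): payoffs 3, 11, 17 → best response R.
Column against (Down, m2): payoffs 16, 14, 20 → best response R.
Matrix against (Up, L): payoffs 13, 12 → best response m1.
Matrix against (Up, M): payoffs 20, 19 → best response m1.
Matrix against (Up, R): payoffs 18, 7 → best response m1.
Matrix against (Down, L): payoffs 18, 19 → best response m2.
Matrix against (Down, M): payoffs 13, 10 → best response m1.
Matrix against (Down, R): payoffs 1, 8 → best response m2.
Mutual best responses: (Up, L, m1); (Down, R, m2).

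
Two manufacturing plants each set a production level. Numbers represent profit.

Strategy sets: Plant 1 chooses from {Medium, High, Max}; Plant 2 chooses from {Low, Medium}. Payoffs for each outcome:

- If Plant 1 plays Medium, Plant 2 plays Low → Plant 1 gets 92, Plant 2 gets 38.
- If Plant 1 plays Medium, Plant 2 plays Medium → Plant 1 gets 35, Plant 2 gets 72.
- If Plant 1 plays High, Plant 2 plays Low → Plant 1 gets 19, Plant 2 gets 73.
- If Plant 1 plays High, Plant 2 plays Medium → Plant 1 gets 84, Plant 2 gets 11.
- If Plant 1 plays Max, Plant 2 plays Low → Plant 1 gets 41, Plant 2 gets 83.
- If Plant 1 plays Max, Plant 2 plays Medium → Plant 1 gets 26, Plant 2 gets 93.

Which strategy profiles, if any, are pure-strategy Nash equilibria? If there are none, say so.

(Medium, Low): Plant 2 can switch to Medium (38 → 72). Not NE.
(Medium, Medium): Plant 1 can switch to High (35 → 84). Not NE.
(High, Low): Plant 1 can switch to Medium (19 → 92). Not NE.
(High, Medium): Plant 2 can switch to Low (11 → 73). Not NE.
(Max, Low): Plant 1 can switch to Medium (41 → 92). Not NE.
(Max, Medium): Plant 1 can switch to Medium (26 → 35). Not NE.

There is no pure-strategy Nash equilibrium.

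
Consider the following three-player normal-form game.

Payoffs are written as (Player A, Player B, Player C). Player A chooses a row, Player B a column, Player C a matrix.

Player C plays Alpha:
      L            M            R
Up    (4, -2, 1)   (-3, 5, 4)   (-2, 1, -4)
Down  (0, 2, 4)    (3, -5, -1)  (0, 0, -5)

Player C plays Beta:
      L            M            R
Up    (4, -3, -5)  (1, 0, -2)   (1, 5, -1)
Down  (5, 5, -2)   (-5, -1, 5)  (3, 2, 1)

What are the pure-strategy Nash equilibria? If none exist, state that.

Player A against (L, Alpha): payoffs 4, 0 → best response Up.
Player A against (L, Beta): payoffs 4, 5 → best response Down.
Player A against (M, Alpha): payoffs -3, 3 → best response Down.
Player A against (M, Beta): payoffs 1, -5 → best response Up.
Player A against (R, Alpha): payoffs -2, 0 → best response Down.
Player A against (R, Beta): payoffs 1, 3 → best response Down.
Player B against (Up, Alpha): payoffs -2, 5, 1 → best response M.
Player B against (Up, Beta): payoffs -3, 0, 5 → best response R.
Player B against (Down, Alpha): payoffs 2, -5, 0 → best response L.
Player B against (Down, Beta): payoffs 5, -1, 2 → best response L.
Player C against (Up, L): payoffs 1, -5 → best response Alpha.
Player C against (Up, M): payoffs 4, -2 → best response Alpha.
Player C against (Up, R): payoffs -4, -1 → best response Beta.
Player C against (Down, L): payoffs 4, -2 → best response Alpha.
Player C against (Down, M): payoffs -1, 5 → best response Beta.
Player C against (Down, R): payoffs -5, 1 → best response Beta.
No profile is a mutual best response for all players.

none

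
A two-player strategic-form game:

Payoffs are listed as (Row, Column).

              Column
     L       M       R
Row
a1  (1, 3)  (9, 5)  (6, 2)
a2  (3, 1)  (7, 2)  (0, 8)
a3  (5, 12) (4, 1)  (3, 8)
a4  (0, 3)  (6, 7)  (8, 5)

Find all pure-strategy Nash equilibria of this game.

Row against L: payoffs 1, 3, 5, 0 → best response a3.
Row against M: payoffs 9, 7, 4, 6 → best response a1.
Row against R: payoffs 6, 0, 3, 8 → best response a4.
Column against a1: payoffs 3, 5, 2 → best response M.
Column against a2: payoffs 1, 2, 8 → best response R.
Column against a3: payoffs 12, 1, 8 → best response L.
Column against a4: payoffs 3, 7, 5 → best response M.
Mutual best responses: (a1, M); (a3, L).

The pure Nash equilibria are (a1, M) and (a3, L).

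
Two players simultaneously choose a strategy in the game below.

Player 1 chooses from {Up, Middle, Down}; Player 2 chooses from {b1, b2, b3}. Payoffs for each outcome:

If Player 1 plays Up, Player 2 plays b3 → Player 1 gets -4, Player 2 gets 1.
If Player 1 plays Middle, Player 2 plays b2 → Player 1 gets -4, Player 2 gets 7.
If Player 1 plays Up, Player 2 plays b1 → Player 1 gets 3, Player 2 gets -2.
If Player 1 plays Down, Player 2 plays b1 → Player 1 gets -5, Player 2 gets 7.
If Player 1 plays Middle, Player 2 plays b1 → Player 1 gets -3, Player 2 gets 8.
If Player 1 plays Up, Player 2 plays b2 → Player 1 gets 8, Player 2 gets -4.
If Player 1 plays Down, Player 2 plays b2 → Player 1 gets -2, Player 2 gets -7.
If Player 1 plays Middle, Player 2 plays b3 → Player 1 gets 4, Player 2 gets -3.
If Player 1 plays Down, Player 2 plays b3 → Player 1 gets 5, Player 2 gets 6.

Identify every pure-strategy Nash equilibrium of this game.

(Up, b1): Player 2 can switch to b3 (-2 → 1). Not NE.
(Up, b2): Player 2 can switch to b1 (-4 → -2). Not NE.
(Up, b3): Player 1 can switch to Middle (-4 → 4). Not NE.
(Middle, b1): Player 1 can switch to Up (-3 → 3). Not NE.
(Middle, b2): Player 1 can switch to Up (-4 → 8). Not NE.
(Middle, b3): Player 1 can switch to Down (4 → 5). Not NE.
(Down, b1): Player 1 can switch to Up (-5 → 3). Not NE.
(Down, b2): Player 1 can switch to Up (-2 → 8). Not NE.
(Down, b3): Player 2 can switch to b1 (6 → 7). Not NE.

No pure-strategy Nash equilibrium.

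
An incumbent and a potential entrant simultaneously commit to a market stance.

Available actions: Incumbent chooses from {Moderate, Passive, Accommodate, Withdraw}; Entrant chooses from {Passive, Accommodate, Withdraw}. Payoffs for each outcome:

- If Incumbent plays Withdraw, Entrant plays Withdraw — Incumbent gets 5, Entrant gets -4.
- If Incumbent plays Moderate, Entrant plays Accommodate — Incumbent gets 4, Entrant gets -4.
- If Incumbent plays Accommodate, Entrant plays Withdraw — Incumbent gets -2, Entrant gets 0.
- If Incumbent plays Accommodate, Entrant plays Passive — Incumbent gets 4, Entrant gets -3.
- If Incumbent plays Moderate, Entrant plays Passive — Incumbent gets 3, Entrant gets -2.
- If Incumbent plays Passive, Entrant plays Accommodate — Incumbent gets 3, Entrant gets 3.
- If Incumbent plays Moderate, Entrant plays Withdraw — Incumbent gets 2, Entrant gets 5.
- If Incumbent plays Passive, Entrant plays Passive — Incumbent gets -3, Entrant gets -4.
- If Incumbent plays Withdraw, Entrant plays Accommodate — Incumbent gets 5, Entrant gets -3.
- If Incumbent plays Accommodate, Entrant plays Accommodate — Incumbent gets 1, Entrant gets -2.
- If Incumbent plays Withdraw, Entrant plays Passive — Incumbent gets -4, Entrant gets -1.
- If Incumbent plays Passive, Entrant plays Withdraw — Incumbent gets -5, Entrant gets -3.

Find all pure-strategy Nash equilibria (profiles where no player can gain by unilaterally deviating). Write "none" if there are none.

none

Incumbent against Passive: payoffs 3, -3, 4, -4 → best response Accommodate.
Incumbent against Accommodate: payoffs 4, 3, 1, 5 → best response Withdraw.
Incumbent against Withdraw: payoffs 2, -5, -2, 5 → best response Withdraw.
Entrant against Moderate: payoffs -2, -4, 5 → best response Withdraw.
Entrant against Passive: payoffs -4, 3, -3 → best response Accommodate.
Entrant against Accommodate: payoffs -3, -2, 0 → best response Withdraw.
Entrant against Withdraw: payoffs -1, -3, -4 → best response Passive.
No profile is a mutual best response for all players.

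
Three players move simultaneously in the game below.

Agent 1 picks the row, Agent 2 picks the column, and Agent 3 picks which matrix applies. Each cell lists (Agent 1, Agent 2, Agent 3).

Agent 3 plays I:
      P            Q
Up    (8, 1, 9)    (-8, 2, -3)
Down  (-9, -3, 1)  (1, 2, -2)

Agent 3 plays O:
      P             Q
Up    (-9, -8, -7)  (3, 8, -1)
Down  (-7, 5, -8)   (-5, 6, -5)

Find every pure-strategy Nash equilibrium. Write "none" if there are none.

(Up, P, I): Agent 2 can switch to Q (1 → 2). Not NE.
(Up, P, O): Agent 1 can switch to Down (-9 → -7). Not NE.
(Up, Q, I): Agent 1 can switch to Down (-8 → 1). Not NE.
(Up, Q, O): Agent 1 gets 3, best alternative -5; Agent 2 gets 8, best alternative -8; Agent 3 gets -1, best alternative -3. No profitable deviation — NE.
(Down, P, I): Agent 1 can switch to Up (-9 → 8). Not NE.
(Down, P, O): Agent 2 can switch to Q (5 → 6). Not NE.
(Down, Q, I): Agent 1 gets 1, best alternative -8; Agent 2 gets 2, best alternative -3; Agent 3 gets -2, best alternative -5. No profitable deviation — NE.
(Down, Q, O): Agent 1 can switch to Up (-5 → 3). Not NE.

(Up, Q, O), (Down, Q, I)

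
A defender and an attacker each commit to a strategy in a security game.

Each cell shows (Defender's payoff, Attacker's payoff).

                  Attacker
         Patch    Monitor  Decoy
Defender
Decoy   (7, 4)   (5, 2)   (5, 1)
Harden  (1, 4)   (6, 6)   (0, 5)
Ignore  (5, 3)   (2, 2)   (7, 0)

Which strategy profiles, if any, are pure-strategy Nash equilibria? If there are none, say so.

Defender against Patch: payoffs 7, 1, 5 → best response Decoy.
Defender against Monitor: payoffs 5, 6, 2 → best response Harden.
Defender against Decoy: payoffs 5, 0, 7 → best response Ignore.
Attacker against Decoy: payoffs 4, 2, 1 → best response Patch.
Attacker against Harden: payoffs 4, 6, 5 → best response Monitor.
Attacker against Ignore: payoffs 3, 2, 0 → best response Patch.
Mutual best responses: (Decoy, Patch); (Harden, Monitor).

Pure-strategy Nash equilibria: (Decoy, Patch); (Harden, Monitor)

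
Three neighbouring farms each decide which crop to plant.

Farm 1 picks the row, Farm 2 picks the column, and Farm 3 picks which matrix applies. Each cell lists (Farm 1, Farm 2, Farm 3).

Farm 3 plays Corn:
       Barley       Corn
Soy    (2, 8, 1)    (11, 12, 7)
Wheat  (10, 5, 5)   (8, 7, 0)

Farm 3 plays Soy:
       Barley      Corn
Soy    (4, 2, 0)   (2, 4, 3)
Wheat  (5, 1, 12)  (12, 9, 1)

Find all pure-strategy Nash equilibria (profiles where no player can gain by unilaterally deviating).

Pure-strategy Nash equilibria: (Soy, Corn, Corn), (Wheat, Corn, Soy)

Farm 1 against (Barley, Corn): payoffs 2, 10 → best response Wheat.
Farm 1 against (Barley, Soy): payoffs 4, 5 → best response Wheat.
Farm 1 against (Corn, Corn): payoffs 11, 8 → best response Soy.
Farm 1 against (Corn, Soy): payoffs 2, 12 → best response Wheat.
Farm 2 against (Soy, Corn): payoffs 8, 12 → best response Corn.
Farm 2 against (Soy, Soy): payoffs 2, 4 → best response Corn.
Farm 2 against (Wheat, Corn): payoffs 5, 7 → best response Corn.
Farm 2 against (Wheat, Soy): payoffs 1, 9 → best response Corn.
Farm 3 against (Soy, Barley): payoffs 1, 0 → best response Corn.
Farm 3 against (Soy, Corn): payoffs 7, 3 → best response Corn.
Farm 3 against (Wheat, Barley): payoffs 5, 12 → best response Soy.
Farm 3 against (Wheat, Corn): payoffs 0, 1 → best response Soy.
Mutual best responses: (Soy, Corn, Corn); (Wheat, Corn, Soy).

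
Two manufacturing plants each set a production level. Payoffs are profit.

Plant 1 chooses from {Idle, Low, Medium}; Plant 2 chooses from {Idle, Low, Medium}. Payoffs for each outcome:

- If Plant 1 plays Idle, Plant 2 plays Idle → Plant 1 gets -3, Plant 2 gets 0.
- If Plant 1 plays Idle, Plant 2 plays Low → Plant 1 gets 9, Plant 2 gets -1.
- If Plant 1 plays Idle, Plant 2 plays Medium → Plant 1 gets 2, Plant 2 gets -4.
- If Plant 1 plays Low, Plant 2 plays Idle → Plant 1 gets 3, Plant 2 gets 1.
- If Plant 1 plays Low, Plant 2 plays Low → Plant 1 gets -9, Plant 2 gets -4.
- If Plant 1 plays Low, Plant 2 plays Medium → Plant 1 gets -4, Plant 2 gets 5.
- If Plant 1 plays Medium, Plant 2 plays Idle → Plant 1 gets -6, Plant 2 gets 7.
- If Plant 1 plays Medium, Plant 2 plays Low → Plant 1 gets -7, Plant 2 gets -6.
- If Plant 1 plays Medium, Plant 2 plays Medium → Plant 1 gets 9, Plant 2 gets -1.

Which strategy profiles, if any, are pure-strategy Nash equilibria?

Check each profile: it is a Nash equilibrium iff no player can strictly gain by switching unilaterally.
(Idle, Idle): Plant 1 can switch to Low (-3 → 3). Not NE.
(Idle, Low): Plant 2 can switch to Idle (-1 → 0). Not NE.
(Idle, Medium): Plant 1 can switch to Medium (2 → 9). Not NE.
(Low, Idle): Plant 2 can switch to Medium (1 → 5). Not NE.
(Low, Low): Plant 1 can switch to Idle (-9 → 9). Not NE.
(Low, Medium): Plant 1 can switch to Idle (-4 → 2). Not NE.
(Medium, Idle): Plant 1 can switch to Idle (-6 → -3). Not NE.
(Medium, Low): Plant 1 can switch to Idle (-7 → 9). Not NE.
(Medium, Medium): Plant 2 can switch to Idle (-1 → 7). Not NE.

There is no pure-strategy Nash equilibrium.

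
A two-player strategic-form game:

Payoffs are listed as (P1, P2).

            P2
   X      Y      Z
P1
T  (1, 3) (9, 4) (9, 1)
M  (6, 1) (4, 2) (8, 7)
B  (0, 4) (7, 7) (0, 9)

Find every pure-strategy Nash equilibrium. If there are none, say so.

Pure NE: (T, Y)

For each player, find the best response to each opponent profile; mutual best responses are the pure NE.
P1 against X: payoffs 1, 6, 0 → best response M.
P1 against Y: payoffs 9, 4, 7 → best response T.
P1 against Z: payoffs 9, 8, 0 → best response T.
P2 against T: payoffs 3, 4, 1 → best response Y.
P2 against M: payoffs 1, 2, 7 → best response Z.
P2 against B: payoffs 4, 7, 9 → best response Z.
Mutual best responses: (T, Y).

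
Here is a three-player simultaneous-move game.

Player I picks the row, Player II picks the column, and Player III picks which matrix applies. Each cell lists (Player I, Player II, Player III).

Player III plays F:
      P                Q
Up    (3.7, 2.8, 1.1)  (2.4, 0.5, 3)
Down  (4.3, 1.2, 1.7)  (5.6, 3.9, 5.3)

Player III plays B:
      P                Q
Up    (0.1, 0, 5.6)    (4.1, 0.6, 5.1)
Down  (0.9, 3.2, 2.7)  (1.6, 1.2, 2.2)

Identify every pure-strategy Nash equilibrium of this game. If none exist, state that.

(Up, P, F): Player I can switch to Down (3.7 → 4.3). Not NE.
(Up, P, B): Player I can switch to Down (0.1 → 0.9). Not NE.
(Up, Q, F): Player I can switch to Down (2.4 → 5.6). Not NE.
(Up, Q, B): Player I gets 4.1, best alternative 1.6; Player II gets 0.6, best alternative 0; Player III gets 5.1, best alternative 3. No profitable deviation — NE.
(Down, P, F): Player II can switch to Q (1.2 → 3.9). Not NE.
(Down, P, B): Player I gets 0.9, best alternative 0.1; Player II gets 3.2, best alternative 1.2; Player III gets 2.7, best alternative 1.7. No profitable deviation — NE.
(Down, Q, F): Player I gets 5.6, best alternative 2.4; Player II gets 3.9, best alternative 1.2; Player III gets 5.3, best alternative 2.2. No profitable deviation — NE.
(Down, Q, B): Player I can switch to Up (1.6 → 4.1). Not NE.

The pure Nash equilibria are (Up, Q, B); (Down, P, B); (Down, Q, F).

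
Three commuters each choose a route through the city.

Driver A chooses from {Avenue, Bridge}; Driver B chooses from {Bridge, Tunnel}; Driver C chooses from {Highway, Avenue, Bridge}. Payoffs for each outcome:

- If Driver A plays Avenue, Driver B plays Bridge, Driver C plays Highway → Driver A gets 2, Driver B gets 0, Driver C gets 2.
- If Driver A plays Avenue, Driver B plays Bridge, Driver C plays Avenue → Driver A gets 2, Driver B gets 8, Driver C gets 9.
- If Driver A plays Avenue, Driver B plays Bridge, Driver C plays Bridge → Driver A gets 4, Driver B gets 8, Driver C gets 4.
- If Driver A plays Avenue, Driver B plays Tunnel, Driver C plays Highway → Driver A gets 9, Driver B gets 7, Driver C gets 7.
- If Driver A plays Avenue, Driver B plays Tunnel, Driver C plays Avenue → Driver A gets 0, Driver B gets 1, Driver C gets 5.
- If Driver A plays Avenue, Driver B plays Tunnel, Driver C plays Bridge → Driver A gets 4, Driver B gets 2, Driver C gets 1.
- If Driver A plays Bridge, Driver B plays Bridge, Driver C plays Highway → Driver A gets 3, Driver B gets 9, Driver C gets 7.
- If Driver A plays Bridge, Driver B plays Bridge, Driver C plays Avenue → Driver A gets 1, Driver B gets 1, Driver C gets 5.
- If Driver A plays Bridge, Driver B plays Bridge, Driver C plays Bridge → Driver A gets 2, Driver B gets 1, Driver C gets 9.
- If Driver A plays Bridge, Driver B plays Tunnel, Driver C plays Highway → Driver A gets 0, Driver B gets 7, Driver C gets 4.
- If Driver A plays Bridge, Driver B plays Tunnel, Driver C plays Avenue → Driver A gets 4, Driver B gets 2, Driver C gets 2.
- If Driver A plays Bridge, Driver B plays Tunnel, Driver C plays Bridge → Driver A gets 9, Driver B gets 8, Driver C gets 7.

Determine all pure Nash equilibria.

(Avenue, Bridge, Highway): Driver A can switch to Bridge (2 → 3). Not NE.
(Avenue, Bridge, Avenue): Driver A gets 2, best alternative 1; Driver B gets 8, best alternative 1; Driver C gets 9, best alternative 4. No profitable deviation — NE.
(Avenue, Bridge, Bridge): Driver C can switch to Avenue (4 → 9). Not NE.
(Avenue, Tunnel, Highway): Driver A gets 9, best alternative 0; Driver B gets 7, best alternative 0; Driver C gets 7, best alternative 5. No profitable deviation — NE.
(Avenue, Tunnel, Avenue): Driver A can switch to Bridge (0 → 4). Not NE.
(Avenue, Tunnel, Bridge): Driver A can switch to Bridge (4 → 9). Not NE.
(Bridge, Bridge, Highway): Driver C can switch to Bridge (7 → 9). Not NE.
(Bridge, Bridge, Avenue): Driver A can switch to Avenue (1 → 2). Not NE.
(Bridge, Bridge, Bridge): Driver A can switch to Avenue (2 → 4). Not NE.
(Bridge, Tunnel, Highway): Driver A can switch to Avenue (0 → 9). Not NE.
(Bridge, Tunnel, Bridge): Driver A gets 9, best alternative 4; Driver B gets 8, best alternative 1; Driver C gets 7, best alternative 4. No profitable deviation — NE.
(The remaining 1 profile has a profitable deviation by the same check.)

The pure Nash equilibria are (Avenue, Bridge, Avenue); (Avenue, Tunnel, Highway); (Bridge, Tunnel, Bridge).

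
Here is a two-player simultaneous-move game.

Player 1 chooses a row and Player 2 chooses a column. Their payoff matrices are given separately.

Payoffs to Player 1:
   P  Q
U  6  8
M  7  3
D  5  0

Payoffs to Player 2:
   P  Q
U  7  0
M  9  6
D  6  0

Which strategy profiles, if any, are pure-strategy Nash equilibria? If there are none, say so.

For each player, find the best response to each opponent profile; mutual best responses are the pure NE.
Player 1 against P: payoffs 6, 7, 5 → best response M.
Player 1 against Q: payoffs 8, 3, 0 → best response U.
Player 2 against U: payoffs 7, 0 → best response P.
Player 2 against M: payoffs 9, 6 → best response P.
Player 2 against D: payoffs 6, 0 → best response P.
Mutual best responses: (M, P).

(M, P)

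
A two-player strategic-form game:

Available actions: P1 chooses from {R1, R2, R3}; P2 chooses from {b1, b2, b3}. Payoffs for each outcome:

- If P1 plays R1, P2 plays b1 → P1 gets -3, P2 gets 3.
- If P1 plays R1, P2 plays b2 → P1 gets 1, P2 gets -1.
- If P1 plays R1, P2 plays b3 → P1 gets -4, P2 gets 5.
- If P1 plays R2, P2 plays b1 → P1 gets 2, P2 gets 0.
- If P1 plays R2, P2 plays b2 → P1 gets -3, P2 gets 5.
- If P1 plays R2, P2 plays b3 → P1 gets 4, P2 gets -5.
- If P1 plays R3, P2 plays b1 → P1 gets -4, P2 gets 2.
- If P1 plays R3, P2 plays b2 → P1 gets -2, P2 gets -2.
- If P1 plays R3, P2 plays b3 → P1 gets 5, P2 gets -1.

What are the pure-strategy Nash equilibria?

No pure-strategy Nash equilibrium.

P1 against b1: payoffs -3, 2, -4 → best response R2.
P1 against b2: payoffs 1, -3, -2 → best response R1.
P1 against b3: payoffs -4, 4, 5 → best response R3.
P2 against R1: payoffs 3, -1, 5 → best response b3.
P2 against R2: payoffs 0, 5, -5 → best response b2.
P2 against R3: payoffs 2, -2, -1 → best response b1.
No profile is a mutual best response for all players.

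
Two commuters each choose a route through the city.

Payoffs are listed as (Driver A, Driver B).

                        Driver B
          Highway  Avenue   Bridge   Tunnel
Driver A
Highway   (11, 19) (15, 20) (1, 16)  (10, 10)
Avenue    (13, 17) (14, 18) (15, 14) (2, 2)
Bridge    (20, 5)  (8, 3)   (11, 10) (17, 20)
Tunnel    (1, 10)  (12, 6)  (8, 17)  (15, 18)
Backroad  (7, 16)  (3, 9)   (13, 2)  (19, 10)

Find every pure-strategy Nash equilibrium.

Pure NE: (Highway, Avenue)

Driver A against Highway: payoffs 11, 13, 20, 1, 7 → best response Bridge.
Driver A against Avenue: payoffs 15, 14, 8, 12, 3 → best response Highway.
Driver A against Bridge: payoffs 1, 15, 11, 8, 13 → best response Avenue.
Driver A against Tunnel: payoffs 10, 2, 17, 15, 19 → best response Backroad.
Driver B against Highway: payoffs 19, 20, 16, 10 → best response Avenue.
Driver B against Avenue: payoffs 17, 18, 14, 2 → best response Avenue.
Driver B against Bridge: payoffs 5, 3, 10, 20 → best response Tunnel.
Driver B against Tunnel: payoffs 10, 6, 17, 18 → best response Tunnel.
Driver B against Backroad: payoffs 16, 9, 2, 10 → best response Highway.
Mutual best responses: (Highway, Avenue).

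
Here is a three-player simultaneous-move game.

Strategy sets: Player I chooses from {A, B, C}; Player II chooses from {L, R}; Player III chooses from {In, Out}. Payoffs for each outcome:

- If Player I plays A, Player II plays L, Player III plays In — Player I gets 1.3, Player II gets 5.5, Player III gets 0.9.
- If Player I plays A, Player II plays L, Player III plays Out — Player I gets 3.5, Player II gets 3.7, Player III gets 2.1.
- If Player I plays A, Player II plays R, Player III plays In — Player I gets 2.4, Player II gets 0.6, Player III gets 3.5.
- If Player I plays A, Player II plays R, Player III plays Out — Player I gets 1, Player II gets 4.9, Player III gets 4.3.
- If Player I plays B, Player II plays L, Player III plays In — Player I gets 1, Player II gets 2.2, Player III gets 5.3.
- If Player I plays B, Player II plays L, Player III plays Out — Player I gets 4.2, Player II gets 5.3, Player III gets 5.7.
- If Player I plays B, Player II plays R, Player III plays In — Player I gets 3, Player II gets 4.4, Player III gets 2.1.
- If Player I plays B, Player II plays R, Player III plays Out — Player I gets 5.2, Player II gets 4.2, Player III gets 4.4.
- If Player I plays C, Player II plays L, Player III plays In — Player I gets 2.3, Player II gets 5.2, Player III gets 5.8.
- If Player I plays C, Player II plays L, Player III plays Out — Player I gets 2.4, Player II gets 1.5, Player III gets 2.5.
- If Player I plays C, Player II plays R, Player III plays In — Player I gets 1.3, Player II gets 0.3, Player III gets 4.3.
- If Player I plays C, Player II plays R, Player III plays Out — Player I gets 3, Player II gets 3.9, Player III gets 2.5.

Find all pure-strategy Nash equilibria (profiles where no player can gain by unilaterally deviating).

(A, L, In): Player I can switch to C (1.3 → 2.3). Not NE.
(A, L, Out): Player I can switch to B (3.5 → 4.2). Not NE.
(A, R, In): Player I can switch to B (2.4 → 3). Not NE.
(A, R, Out): Player I can switch to B (1 → 5.2). Not NE.
(B, L, In): Player I can switch to A (1 → 1.3). Not NE.
(B, L, Out): Player I gets 4.2, best alternative 3.5; Player II gets 5.3, best alternative 4.2; Player III gets 5.7, best alternative 5.3. No profitable deviation — NE.
(B, R, In): Player III can switch to Out (2.1 → 4.4). Not NE.
(B, R, Out): Player II can switch to L (4.2 → 5.3). Not NE.
(C, L, In): Player I gets 2.3, best alternative 1.3; Player II gets 5.2, best alternative 0.3; Player III gets 5.8, best alternative 2.5. No profitable deviation — NE.
(C, L, Out): Player I can switch to A (2.4 → 3.5). Not NE.
(C, R, In): Player I can switch to A (1.3 → 2.4). Not NE.
(C, R, Out): Player I can switch to B (3 → 5.2). Not NE.

Pure-strategy Nash equilibria: (B, L, Out) and (C, L, In)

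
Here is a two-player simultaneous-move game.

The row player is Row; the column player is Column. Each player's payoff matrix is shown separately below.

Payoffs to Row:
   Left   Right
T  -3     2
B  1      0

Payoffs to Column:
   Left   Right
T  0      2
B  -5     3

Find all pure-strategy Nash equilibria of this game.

For each player, find the best response to each opponent profile; mutual best responses are the pure NE.
Row against Left: payoffs -3, 1 → best response B.
Row against Right: payoffs 2, 0 → best response T.
Column against T: payoffs 0, 2 → best response Right.
Column against B: payoffs -5, 3 → best response Right.
Mutual best responses: (T, Right).

(T, Right)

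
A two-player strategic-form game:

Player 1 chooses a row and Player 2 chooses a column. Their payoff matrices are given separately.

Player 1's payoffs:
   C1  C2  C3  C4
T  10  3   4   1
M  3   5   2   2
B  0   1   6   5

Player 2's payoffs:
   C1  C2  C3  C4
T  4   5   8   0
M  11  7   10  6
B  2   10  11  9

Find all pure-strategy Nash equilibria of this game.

Pure NE: (B, C3)

For each strategy profile, look for a profitable unilateral deviation.
(T, C1): Player 2 can switch to C2 (4 → 5). Not NE.
(T, C2): Player 1 can switch to M (3 → 5). Not NE.
(T, C3): Player 1 can switch to B (4 → 6). Not NE.
(T, C4): Player 1 can switch to M (1 → 2). Not NE.
(M, C1): Player 1 can switch to T (3 → 10). Not NE.
(M, C2): Player 2 can switch to C1 (7 → 11). Not NE.
(M, C3): Player 1 can switch to T (2 → 4). Not NE.
(M, C4): Player 1 can switch to B (2 → 5). Not NE.
(B, C1): Player 1 can switch to T (0 → 10). Not NE.
(B, C2): Player 1 can switch to T (1 → 3). Not NE.
(B, C3): Player 1 gets 6, best alternative 4; Player 2 gets 11, best alternative 10. No profitable deviation — NE.
(The remaining 1 profile has a profitable deviation by the same check.)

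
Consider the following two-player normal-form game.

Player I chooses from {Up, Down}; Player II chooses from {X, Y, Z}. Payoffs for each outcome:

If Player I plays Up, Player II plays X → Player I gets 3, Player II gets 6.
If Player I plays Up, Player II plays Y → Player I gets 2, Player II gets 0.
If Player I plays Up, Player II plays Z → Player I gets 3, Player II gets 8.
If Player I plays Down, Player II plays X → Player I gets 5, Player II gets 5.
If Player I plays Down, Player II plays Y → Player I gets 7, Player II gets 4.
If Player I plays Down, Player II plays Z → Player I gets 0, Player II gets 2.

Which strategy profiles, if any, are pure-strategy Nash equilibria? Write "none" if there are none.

The pure Nash equilibria are (Up, Z) and (Down, X).

(Up, X): Player I can switch to Down (3 → 5). Not NE.
(Up, Y): Player I can switch to Down (2 → 7). Not NE.
(Up, Z): Player I gets 3, best alternative 0; Player II gets 8, best alternative 6. No profitable deviation — NE.
(Down, X): Player I gets 5, best alternative 3; Player II gets 5, best alternative 4. No profitable deviation — NE.
(Down, Y): Player II can switch to X (4 → 5). Not NE.
(Down, Z): Player I can switch to Up (0 → 3). Not NE.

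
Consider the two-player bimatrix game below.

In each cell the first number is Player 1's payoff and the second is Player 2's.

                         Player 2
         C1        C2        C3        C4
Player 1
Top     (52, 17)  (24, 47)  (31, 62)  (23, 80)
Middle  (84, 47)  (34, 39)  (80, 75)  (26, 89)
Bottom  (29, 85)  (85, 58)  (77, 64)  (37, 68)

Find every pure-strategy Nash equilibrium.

Mark each player's best response to every combination of opponents' strategies; a profile where every player is best-responding is a pure Nash equilibrium.
Player 1 against C1: payoffs 52, 84, 29 → best response Middle.
Player 1 against C2: payoffs 24, 34, 85 → best response Bottom.
Player 1 against C3: payoffs 31, 80, 77 → best response Middle.
Player 1 against C4: payoffs 23, 26, 37 → best response Bottom.
Player 2 against Top: payoffs 17, 47, 62, 80 → best response C4.
Player 2 against Middle: payoffs 47, 39, 75, 89 → best response C4.
Player 2 against Bottom: payoffs 85, 58, 64, 68 → best response C1.
No profile is a mutual best response for all players.

There is no pure-strategy Nash equilibrium.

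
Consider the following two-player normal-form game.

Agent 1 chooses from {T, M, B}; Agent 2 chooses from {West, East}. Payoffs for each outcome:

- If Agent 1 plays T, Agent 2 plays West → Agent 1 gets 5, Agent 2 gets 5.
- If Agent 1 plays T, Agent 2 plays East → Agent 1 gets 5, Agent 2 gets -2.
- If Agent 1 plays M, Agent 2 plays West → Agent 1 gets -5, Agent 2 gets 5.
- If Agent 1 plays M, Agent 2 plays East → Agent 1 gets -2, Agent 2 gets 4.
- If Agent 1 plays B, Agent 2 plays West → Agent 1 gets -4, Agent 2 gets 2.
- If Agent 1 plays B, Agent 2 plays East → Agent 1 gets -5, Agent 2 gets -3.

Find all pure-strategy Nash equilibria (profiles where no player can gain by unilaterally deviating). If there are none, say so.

Agent 1 against West: payoffs 5, -5, -4 → best response T.
Agent 1 against East: payoffs 5, -2, -5 → best response T.
Agent 2 against T: payoffs 5, -2 → best response West.
Agent 2 against M: payoffs 5, 4 → best response West.
Agent 2 against B: payoffs 2, -3 → best response West.
Mutual best responses: (T, West).

The unique pure-strategy Nash equilibrium is (T, West).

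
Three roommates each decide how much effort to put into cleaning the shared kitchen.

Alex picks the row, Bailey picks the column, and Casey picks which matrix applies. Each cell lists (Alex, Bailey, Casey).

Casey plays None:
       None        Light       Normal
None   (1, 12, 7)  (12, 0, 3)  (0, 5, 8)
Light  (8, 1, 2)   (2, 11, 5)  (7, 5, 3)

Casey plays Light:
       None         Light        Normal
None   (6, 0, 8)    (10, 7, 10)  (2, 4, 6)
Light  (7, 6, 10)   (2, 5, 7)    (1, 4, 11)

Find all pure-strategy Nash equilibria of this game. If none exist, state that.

For each player, find the best response to each opponent profile; mutual best responses are the pure NE.
Alex against (None, None): payoffs 1, 8 → best response Light.
Alex against (None, Light): payoffs 6, 7 → best response Light.
Alex against (Light, None): payoffs 12, 2 → best response None.
Alex against (Light, Light): payoffs 10, 2 → best response None.
Alex against (Normal, None): payoffs 0, 7 → best response Light.
Alex against (Normal, Light): payoffs 2, 1 → best response None.
Bailey against (None, None): payoffs 12, 0, 5 → best response None.
Bailey against (None, Light): payoffs 0, 7, 4 → best response Light.
Bailey against (Light, None): payoffs 1, 11, 5 → best response Light.
Bailey against (Light, Light): payoffs 6, 5, 4 → best response None.
Casey against (None, None): payoffs 7, 8 → best response Light.
Casey against (None, Light): payoffs 3, 10 → best response Light.
Casey against (None, Normal): payoffs 8, 6 → best response None.
Casey against (Light, None): payoffs 2, 10 → best response Light.
Casey against (Light, Light): payoffs 5, 7 → best response Light.
Casey against (Light, Normal): payoffs 3, 11 → best response Light.
Mutual best responses: (None, Light, Light); (Light, None, Light).

(None, Light, Light) and (Light, None, Light)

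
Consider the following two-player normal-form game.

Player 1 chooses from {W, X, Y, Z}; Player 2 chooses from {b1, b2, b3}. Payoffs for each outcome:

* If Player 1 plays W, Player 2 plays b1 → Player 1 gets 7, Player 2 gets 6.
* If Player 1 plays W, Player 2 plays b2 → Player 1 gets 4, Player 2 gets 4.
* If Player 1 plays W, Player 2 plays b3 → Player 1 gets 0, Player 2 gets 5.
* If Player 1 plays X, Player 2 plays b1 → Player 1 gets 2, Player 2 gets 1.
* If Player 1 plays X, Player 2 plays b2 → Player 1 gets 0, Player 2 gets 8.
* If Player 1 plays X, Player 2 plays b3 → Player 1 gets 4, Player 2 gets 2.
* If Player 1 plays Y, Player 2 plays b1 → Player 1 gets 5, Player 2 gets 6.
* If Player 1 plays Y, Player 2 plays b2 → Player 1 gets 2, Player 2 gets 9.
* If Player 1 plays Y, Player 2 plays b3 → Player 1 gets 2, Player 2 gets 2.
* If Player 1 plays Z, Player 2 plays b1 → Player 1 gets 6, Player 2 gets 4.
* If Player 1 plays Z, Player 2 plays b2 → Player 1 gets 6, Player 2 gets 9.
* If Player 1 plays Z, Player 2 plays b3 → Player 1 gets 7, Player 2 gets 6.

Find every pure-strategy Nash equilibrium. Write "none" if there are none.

(W, b1): Player 1 gets 7, best alternative 6; Player 2 gets 6, best alternative 5. No profitable deviation — NE.
(W, b2): Player 1 can switch to Z (4 → 6). Not NE.
(W, b3): Player 1 can switch to X (0 → 4). Not NE.
(X, b1): Player 1 can switch to W (2 → 7). Not NE.
(X, b2): Player 1 can switch to W (0 → 4). Not NE.
(X, b3): Player 1 can switch to Z (4 → 7). Not NE.
(Y, b1): Player 1 can switch to W (5 → 7). Not NE.
(Y, b2): Player 1 can switch to W (2 → 4). Not NE.
(Y, b3): Player 1 can switch to X (2 → 4). Not NE.
(Z, b1): Player 1 can switch to W (6 → 7). Not NE.
(Z, b2): Player 1 gets 6, best alternative 4; Player 2 gets 9, best alternative 6. No profitable deviation — NE.
(Z, b3): Player 2 can switch to b2 (6 → 9). Not NE.

Pure-strategy Nash equilibria: (W, b1); (Z, b2)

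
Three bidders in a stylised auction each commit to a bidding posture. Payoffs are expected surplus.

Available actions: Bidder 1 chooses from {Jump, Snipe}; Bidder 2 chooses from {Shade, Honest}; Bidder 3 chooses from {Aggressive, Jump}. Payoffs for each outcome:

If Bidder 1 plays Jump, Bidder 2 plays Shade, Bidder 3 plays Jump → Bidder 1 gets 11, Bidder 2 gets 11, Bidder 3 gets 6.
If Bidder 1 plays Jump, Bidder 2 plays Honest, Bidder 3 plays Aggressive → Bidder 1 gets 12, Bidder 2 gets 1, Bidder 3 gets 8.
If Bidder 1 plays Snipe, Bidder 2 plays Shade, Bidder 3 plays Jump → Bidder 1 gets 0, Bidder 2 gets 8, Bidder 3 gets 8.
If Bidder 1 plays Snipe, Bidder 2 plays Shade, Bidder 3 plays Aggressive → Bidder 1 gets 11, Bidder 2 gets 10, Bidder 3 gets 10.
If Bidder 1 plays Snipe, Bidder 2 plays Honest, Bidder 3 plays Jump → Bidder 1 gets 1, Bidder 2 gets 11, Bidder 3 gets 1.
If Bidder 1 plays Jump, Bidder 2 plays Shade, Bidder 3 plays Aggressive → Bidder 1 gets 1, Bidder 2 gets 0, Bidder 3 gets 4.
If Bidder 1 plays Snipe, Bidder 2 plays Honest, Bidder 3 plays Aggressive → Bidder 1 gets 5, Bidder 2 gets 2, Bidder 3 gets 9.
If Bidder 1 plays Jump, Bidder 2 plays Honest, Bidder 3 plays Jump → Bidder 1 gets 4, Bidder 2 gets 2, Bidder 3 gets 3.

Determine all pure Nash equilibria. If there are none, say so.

The pure Nash equilibria are (Jump, Shade, Jump) and (Jump, Honest, Aggressive) and (Snipe, Shade, Aggressive).

(Jump, Shade, Aggressive): Bidder 1 can switch to Snipe (1 → 11). Not NE.
(Jump, Shade, Jump): Bidder 1 gets 11, best alternative 0; Bidder 2 gets 11, best alternative 2; Bidder 3 gets 6, best alternative 4. No profitable deviation — NE.
(Jump, Honest, Aggressive): Bidder 1 gets 12, best alternative 5; Bidder 2 gets 1, best alternative 0; Bidder 3 gets 8, best alternative 3. No profitable deviation — NE.
(Jump, Honest, Jump): Bidder 2 can switch to Shade (2 → 11). Not NE.
(Snipe, Shade, Aggressive): Bidder 1 gets 11, best alternative 1; Bidder 2 gets 10, best alternative 2; Bidder 3 gets 10, best alternative 8. No profitable deviation — NE.
(Snipe, Shade, Jump): Bidder 1 can switch to Jump (0 → 11). Not NE.
(Snipe, Honest, Aggressive): Bidder 1 can switch to Jump (5 → 12). Not NE.
(Snipe, Honest, Jump): Bidder 1 can switch to Jump (1 → 4). Not NE.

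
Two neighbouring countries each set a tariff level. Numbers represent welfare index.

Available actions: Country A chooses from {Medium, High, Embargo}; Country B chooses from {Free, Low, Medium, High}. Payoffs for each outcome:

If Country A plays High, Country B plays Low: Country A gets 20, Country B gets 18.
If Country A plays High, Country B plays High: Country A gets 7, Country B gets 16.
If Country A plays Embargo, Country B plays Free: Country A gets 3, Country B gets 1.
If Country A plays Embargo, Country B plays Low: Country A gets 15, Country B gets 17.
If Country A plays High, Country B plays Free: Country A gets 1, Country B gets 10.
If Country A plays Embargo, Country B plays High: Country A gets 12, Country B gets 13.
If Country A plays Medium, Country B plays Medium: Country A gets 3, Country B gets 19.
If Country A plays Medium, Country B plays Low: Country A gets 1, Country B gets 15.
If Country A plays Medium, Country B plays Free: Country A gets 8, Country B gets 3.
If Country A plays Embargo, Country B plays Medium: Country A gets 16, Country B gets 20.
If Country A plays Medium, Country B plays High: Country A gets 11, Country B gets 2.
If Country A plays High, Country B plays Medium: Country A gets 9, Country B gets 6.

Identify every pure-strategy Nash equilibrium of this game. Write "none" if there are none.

Pure-strategy Nash equilibria: (High, Low) and (Embargo, Medium)

Mark each player's best response to every combination of opponents' strategies; a profile where every player is best-responding is a pure Nash equilibrium.
Country A against Free: payoffs 8, 1, 3 → best response Medium.
Country A against Low: payoffs 1, 20, 15 → best response High.
Country A against Medium: payoffs 3, 9, 16 → best response Embargo.
Country A against High: payoffs 11, 7, 12 → best response Embargo.
Country B against Medium: payoffs 3, 15, 19, 2 → best response Medium.
Country B against High: payoffs 10, 18, 6, 16 → best response Low.
Country B against Embargo: payoffs 1, 17, 20, 13 → best response Medium.
Mutual best responses: (High, Low); (Embargo, Medium).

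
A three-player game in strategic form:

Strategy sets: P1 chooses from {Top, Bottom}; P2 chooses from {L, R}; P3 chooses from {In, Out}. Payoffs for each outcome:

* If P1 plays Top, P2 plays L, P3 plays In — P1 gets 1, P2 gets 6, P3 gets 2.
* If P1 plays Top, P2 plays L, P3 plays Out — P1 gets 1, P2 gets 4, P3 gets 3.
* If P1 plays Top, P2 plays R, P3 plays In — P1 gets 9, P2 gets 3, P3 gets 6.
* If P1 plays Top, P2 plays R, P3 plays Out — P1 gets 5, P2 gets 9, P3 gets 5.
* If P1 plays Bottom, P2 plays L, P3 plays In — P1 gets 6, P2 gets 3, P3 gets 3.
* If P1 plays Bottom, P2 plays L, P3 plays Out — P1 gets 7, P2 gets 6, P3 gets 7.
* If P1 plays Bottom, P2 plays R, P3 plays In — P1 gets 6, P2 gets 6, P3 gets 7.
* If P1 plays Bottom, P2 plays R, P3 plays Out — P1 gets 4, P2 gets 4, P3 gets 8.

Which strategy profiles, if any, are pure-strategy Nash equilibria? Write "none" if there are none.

P1 against (L, In): payoffs 1, 6 → best response Bottom.
P1 against (L, Out): payoffs 1, 7 → best response Bottom.
P1 against (R, In): payoffs 9, 6 → best response Top.
P1 against (R, Out): payoffs 5, 4 → best response Top.
P2 against (Top, In): payoffs 6, 3 → best response L.
P2 against (Top, Out): payoffs 4, 9 → best response R.
P2 against (Bottom, In): payoffs 3, 6 → best response R.
P2 against (Bottom, Out): payoffs 6, 4 → best response L.
P3 against (Top, L): payoffs 2, 3 → best response Out.
P3 against (Top, R): payoffs 6, 5 → best response In.
P3 against (Bottom, L): payoffs 3, 7 → best response Out.
P3 against (Bottom, R): payoffs 7, 8 → best response Out.
Mutual best responses: (Bottom, L, Out).

Pure NE: (Bottom, L, Out)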